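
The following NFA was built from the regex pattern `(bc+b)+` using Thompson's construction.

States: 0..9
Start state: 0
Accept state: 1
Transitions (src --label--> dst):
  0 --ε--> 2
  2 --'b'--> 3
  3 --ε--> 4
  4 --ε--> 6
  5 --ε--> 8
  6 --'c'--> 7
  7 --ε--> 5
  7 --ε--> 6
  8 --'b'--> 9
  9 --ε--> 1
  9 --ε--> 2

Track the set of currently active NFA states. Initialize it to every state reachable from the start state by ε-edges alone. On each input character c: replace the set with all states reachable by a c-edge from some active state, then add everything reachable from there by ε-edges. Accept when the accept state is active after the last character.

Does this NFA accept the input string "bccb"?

Answer: ACCEPT

Trace:
initial (ε-close {0}): {0,2}
'b' @ 1: {3,4,6}
'c' @ 2: {5,6,7,8}
'c' @ 3: {5,6,7,8}
'b' @ 4: {1,2,9}  (accept∈set)
end set {1,2,9} — state 1 in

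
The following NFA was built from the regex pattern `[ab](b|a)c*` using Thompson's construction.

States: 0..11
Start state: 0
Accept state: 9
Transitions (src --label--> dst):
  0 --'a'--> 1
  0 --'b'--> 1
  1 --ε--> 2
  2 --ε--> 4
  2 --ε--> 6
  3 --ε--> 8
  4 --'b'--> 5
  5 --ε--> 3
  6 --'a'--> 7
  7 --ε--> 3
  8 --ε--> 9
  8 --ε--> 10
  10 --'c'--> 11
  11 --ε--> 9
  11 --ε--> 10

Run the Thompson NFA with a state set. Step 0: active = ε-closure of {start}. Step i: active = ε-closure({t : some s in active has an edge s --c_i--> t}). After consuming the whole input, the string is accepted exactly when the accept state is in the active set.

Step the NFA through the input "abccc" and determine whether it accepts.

initial (ε-close {0}): {0}
'a' @ 1: {1,2,4,6}
'b' @ 2: {3,5,8,9,10}  ✓accept
'c' @ 3: {9,10,11}  ✓accept
'c' @ 4: {9,10,11}  ✓accept
'c' @ 5: {9,10,11}  ✓accept
after full input: {9,10,11}  (accept=9 in)

Answer: ACCEPT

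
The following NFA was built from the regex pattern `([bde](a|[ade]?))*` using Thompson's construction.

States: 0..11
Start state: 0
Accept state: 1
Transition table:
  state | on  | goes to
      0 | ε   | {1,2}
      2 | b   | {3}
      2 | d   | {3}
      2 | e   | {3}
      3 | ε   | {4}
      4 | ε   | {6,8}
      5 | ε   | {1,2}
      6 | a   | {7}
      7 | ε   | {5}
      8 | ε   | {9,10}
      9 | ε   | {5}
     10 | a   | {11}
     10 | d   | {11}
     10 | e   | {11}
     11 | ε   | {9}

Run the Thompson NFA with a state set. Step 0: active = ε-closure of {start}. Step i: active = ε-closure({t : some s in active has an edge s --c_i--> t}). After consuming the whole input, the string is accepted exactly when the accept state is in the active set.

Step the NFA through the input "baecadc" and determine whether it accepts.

Answer: REJECT

Derivation:
start: ε-closure({0}) = {0,1,2}
'b' @ 1: {1,2,3,4,5,6,8,9,10}  ✓accept
'a' @ 2: {1,2,5,7,9,11}  ✓accept
'e' @ 3: {1,2,3,4,5,6,8,9,10}  ✓accept
'c' @ 4: {}  — dead — no transitions
rest 'adc' ignored (set empty)
end set {} — state 1 not in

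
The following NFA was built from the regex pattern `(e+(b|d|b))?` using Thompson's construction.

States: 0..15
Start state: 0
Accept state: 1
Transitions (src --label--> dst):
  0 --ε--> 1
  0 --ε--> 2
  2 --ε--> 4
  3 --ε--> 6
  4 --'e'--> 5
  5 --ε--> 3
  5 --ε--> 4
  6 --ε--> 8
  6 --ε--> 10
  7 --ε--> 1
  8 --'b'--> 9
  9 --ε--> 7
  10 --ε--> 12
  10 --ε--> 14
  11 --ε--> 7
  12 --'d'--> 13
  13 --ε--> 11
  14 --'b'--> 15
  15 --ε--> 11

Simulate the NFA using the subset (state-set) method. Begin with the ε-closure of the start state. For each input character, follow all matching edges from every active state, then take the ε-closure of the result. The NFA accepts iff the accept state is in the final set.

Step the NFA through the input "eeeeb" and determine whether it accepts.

Answer: ACCEPT

Derivation:
S₀ = ε-closure({0}) = {0,1,2,4}
'e' @ 1: {3,4,5,6,8,10,12,14}
'e' @ 2: {3,4,5,6,8,10,12,14}
'e' @ 3: {3,4,5,6,8,10,12,14}
'e' @ 4: {3,4,5,6,8,10,12,14}
'b' @ 5: {1,7,9,11,15}  [accepting]
final: {1,7,9,11,15}; accept 1 in set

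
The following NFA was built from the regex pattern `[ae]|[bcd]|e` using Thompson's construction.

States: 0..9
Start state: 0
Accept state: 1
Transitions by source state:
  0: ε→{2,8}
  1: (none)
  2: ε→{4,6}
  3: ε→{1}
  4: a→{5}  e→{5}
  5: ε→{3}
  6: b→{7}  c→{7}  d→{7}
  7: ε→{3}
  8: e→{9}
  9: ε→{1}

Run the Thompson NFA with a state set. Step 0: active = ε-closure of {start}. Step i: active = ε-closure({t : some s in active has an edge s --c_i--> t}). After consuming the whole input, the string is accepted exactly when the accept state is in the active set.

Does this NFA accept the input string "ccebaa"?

Answer: REJECT

Trace:
start: ε-closure({0}) = {0,2,4,6,8}
'c' @ 1: {1,3,7}  ✓accept
'c' @ 2: {}  — state set empty
rest 'ebaa' ignored (set empty)
end set {} — state 1 not in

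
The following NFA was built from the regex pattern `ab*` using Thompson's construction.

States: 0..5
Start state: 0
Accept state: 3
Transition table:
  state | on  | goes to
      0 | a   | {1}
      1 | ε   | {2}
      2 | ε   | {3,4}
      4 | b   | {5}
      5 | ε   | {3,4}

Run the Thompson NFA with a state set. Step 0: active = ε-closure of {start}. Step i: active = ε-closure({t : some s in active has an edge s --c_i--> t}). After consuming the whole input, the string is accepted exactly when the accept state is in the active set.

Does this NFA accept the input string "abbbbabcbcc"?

Answer: REJECT

Derivation:
start: ε-closure({0}) = {0}
'a' @ 1: {1,2,3,4}  (accept∈set)
'b' @ 2: {3,4,5}  (accept∈set)
'b' @ 3: {3,4,5}  (accept∈set)
'b' @ 4: {3,4,5}  (accept∈set)
'b' @ 5: {3,4,5}  (accept∈set)
'a' @ 6: {}  — no active states
rest 'bcbcc' ignored (set empty)
end set {} — state 3 not in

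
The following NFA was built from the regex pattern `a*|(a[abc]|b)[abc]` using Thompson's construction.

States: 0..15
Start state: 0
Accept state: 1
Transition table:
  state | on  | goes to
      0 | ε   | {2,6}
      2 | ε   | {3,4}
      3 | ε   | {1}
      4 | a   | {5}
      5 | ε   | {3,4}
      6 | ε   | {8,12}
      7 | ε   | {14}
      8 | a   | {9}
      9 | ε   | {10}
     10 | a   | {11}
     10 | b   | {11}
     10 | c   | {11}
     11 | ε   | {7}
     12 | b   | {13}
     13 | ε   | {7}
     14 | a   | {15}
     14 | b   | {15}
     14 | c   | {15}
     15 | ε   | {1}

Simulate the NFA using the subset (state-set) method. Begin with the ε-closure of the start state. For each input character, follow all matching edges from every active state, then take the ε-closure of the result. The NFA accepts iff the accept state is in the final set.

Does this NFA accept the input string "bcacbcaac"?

S₀ = ε-closure({0}) = {0,1,2,3,4,6,8,12}
'b' @ 1: {7,13,14}
'c' @ 2: {1,15}  (accept∈set)
'a' @ 3: {}  — no active states
rest 'cbcaac' ignored (set empty)
after full input: {}  (accept=1 not in)

Answer: REJECT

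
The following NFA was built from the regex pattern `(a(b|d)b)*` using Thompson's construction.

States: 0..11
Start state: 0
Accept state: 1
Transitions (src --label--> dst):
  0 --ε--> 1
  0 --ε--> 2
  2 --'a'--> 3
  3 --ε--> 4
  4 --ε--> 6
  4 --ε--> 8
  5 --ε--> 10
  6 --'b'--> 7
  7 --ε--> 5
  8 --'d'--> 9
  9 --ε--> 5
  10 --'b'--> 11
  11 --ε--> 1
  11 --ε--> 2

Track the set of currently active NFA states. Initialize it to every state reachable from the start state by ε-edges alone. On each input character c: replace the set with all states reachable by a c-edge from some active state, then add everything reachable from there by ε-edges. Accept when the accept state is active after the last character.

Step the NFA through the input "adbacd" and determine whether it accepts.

Answer: REJECT

Trace:
initial (ε-close {0}): {0,1,2}
'a' @ 1: {3,4,6,8}
'd' @ 2: {5,9,10}
'b' @ 3: {1,2,11}  [accepting]
'a' @ 4: {3,4,6,8}
'c' @ 5: {}  — state set empty
rest 'd' ignored (set empty)
end set {} — state 1 not in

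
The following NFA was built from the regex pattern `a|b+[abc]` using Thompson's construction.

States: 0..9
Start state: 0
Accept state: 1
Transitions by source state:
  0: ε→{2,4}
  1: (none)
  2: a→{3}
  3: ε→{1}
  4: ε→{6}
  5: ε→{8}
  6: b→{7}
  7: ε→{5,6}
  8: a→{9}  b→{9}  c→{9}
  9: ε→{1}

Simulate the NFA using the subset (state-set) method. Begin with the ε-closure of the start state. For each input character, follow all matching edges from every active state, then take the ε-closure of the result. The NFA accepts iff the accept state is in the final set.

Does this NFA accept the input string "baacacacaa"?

S₀ = ε-closure({0}) = {0,2,4,6}
'b' @ 1: {5,6,7,8}
'a' @ 2: {1,9}  ✓accept
'a' @ 3: {}  — state set empty
rest 'cacacaa' ignored (set empty)
end set {} — state 1 not in

Answer: REJECT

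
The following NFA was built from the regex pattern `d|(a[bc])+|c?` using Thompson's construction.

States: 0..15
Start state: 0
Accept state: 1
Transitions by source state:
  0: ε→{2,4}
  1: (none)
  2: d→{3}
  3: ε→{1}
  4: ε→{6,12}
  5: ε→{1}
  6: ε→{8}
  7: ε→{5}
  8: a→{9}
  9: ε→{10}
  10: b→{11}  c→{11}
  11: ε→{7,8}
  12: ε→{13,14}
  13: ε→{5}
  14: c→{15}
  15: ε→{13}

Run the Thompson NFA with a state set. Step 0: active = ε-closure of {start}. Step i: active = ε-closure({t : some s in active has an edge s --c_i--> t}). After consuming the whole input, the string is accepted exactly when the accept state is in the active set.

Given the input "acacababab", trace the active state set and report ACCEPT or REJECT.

S₀ = ε-closure({0}) = {0,1,2,4,5,6,8,12,13,14}
'a' @ 1: {9,10}
'c' @ 2: {1,5,7,8,11}  [accepting]
'a' @ 3: {9,10}
'c' @ 4: {1,5,7,8,11}  [accepting]
'a' @ 5: {9,10}
'b' @ 6: {1,5,7,8,11}  [accepting]
'a' @ 7: {9,10}
'b' @ 8: {1,5,7,8,11}  [accepting]
'a' @ 9: {9,10}
'b' @ 10: {1,5,7,8,11}  [accepting]
after full input: {1,5,7,8,11}  (accept=1 in)

Answer: ACCEPT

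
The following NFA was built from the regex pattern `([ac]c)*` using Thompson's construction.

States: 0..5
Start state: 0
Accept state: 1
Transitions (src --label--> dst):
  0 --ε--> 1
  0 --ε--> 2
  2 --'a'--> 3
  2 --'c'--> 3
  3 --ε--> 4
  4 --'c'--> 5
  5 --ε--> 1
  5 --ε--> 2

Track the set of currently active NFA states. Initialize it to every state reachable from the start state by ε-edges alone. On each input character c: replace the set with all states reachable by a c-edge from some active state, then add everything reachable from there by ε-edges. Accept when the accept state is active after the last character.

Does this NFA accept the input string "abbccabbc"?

start: ε-closure({0}) = {0,1,2}
'a' @ 1: {3,4}
'b' @ 2: {}  — state set empty
rest 'bccabbc' ignored (set empty)
end set {} — state 1 not in

Answer: REJECT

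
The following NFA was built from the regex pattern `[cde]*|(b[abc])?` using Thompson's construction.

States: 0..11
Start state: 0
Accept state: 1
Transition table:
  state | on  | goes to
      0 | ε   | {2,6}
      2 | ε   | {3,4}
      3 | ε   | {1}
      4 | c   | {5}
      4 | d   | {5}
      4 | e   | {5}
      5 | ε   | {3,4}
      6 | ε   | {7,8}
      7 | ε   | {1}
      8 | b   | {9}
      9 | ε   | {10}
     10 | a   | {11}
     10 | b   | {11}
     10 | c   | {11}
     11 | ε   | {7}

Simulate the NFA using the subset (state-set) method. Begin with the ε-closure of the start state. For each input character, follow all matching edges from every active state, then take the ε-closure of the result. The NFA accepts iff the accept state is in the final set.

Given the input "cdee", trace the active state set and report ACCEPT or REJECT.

start: ε-closure({0}) = {0,1,2,3,4,6,7,8}
'c' @ 1: {1,3,4,5}  [accepting]
'd' @ 2: {1,3,4,5}  [accepting]
'e' @ 3: {1,3,4,5}  [accepting]
'e' @ 4: {1,3,4,5}  [accepting]
end set {1,3,4,5} — state 1 in

Answer: ACCEPT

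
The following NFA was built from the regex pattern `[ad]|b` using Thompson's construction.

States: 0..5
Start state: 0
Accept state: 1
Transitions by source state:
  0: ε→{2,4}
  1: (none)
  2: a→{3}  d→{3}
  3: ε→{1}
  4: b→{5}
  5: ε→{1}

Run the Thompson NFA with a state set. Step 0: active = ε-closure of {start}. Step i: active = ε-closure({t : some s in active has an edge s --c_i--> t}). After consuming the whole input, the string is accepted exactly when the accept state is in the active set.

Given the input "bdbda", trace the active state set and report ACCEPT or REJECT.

Answer: REJECT

Trace:
initial (ε-close {0}): {0,2,4}
'b' @ 1: {1,5}  ✓accept
'd' @ 2: {}  — dead — no transitions
rest 'bda' ignored (set empty)
after full input: {}  (accept=1 not in)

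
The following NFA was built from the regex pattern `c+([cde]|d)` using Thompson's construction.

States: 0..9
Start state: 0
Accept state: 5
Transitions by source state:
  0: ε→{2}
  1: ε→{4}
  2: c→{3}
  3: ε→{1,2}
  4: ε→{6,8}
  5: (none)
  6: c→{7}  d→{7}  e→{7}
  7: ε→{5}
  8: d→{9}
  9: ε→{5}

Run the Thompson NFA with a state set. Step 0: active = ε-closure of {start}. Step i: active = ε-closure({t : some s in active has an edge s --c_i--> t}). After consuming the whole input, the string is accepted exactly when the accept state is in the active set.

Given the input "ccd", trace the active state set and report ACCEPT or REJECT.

Answer: ACCEPT

Trace:
start: ε-closure({0}) = {0,2}
'c' @ 1: {1,2,3,4,6,8}
'c' @ 2: {1,2,3,4,5,6,7,8}  (accept∈set)
'd' @ 3: {5,7,9}  (accept∈set)
end set {5,7,9} — state 5 in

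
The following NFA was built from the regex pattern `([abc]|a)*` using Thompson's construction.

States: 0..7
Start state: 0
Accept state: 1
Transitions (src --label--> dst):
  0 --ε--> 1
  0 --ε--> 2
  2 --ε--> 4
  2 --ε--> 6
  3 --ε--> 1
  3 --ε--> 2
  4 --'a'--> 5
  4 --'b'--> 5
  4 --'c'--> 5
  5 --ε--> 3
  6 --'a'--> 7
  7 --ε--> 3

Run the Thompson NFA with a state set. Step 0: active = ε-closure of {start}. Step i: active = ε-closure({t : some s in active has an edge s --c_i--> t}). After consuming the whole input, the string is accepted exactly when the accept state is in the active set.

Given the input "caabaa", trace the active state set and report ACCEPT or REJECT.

start: ε-closure({0}) = {0,1,2,4,6}
'c' @ 1: {1,2,3,4,5,6}  [accepting]
'a' @ 2: {1,2,3,4,5,6,7}  [accepting]
'a' @ 3: {1,2,3,4,5,6,7}  [accepting]
'b' @ 4: {1,2,3,4,5,6}  [accepting]
'a' @ 5: {1,2,3,4,5,6,7}  [accepting]
'a' @ 6: {1,2,3,4,5,6,7}  [accepting]
after full input: {1,2,3,4,5,6,7}  (accept=1 in)

Answer: ACCEPT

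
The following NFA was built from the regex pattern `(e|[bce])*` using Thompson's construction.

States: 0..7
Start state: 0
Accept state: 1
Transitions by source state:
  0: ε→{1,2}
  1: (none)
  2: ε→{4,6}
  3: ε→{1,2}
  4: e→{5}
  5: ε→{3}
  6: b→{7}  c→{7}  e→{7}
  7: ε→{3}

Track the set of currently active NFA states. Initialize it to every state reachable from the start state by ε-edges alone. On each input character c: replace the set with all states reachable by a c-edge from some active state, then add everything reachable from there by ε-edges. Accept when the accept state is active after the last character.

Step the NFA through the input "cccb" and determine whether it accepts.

start: ε-closure({0}) = {0,1,2,4,6}
'c' @ 1: {1,2,3,4,6,7}  (accept∈set)
'c' @ 2: {1,2,3,4,6,7}  (accept∈set)
'c' @ 3: {1,2,3,4,6,7}  (accept∈set)
'b' @ 4: {1,2,3,4,6,7}  (accept∈set)
after full input: {1,2,3,4,6,7}  (accept=1 in)

Answer: ACCEPT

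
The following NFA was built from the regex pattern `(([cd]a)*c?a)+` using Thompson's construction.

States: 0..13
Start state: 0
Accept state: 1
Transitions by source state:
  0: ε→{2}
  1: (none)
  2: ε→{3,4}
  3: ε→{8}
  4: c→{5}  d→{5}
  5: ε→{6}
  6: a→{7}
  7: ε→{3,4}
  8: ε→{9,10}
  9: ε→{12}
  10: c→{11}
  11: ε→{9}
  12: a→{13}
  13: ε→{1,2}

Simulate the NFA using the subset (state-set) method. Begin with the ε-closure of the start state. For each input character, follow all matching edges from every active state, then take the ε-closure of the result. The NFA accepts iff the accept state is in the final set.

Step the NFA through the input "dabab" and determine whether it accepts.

Answer: REJECT

Trace:
S₀ = ε-closure({0}) = {0,2,3,4,8,9,10,12}
'd' @ 1: {5,6}
'a' @ 2: {3,4,7,8,9,10,12}
'b' @ 3: {}  — no active states
rest 'ab' ignored (set empty)
end set {} — state 1 not in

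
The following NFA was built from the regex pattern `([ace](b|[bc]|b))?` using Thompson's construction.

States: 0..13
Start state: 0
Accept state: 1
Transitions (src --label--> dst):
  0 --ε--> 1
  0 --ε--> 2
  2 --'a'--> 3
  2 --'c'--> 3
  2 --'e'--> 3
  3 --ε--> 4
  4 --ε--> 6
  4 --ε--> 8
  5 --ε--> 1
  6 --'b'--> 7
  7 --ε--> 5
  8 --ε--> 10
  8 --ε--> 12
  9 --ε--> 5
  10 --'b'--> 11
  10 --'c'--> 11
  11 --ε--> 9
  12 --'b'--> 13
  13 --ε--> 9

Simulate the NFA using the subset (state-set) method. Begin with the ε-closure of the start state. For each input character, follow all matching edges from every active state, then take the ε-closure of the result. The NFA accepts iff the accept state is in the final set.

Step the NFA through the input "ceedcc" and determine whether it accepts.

start: ε-closure({0}) = {0,1,2}
'c' @ 1: {3,4,6,8,10,12}
'e' @ 2: {}  — no active states
rest 'edcc' ignored (set empty)
final: {}; accept 1 not in set

Answer: REJECT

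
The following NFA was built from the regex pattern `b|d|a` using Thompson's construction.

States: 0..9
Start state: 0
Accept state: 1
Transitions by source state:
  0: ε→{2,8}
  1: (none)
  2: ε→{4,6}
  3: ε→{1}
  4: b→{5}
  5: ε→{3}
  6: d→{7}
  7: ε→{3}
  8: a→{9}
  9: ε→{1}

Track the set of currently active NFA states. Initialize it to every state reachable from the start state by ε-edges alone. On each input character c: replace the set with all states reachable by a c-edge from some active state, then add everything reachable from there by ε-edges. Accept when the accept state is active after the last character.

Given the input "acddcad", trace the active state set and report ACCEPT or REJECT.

initial (ε-close {0}): {0,2,4,6,8}
'a' @ 1: {1,9}  [accepting]
'c' @ 2: {}  — dead — no transitions
rest 'ddcad' ignored (set empty)
final: {}; accept 1 not in set

Answer: REJECT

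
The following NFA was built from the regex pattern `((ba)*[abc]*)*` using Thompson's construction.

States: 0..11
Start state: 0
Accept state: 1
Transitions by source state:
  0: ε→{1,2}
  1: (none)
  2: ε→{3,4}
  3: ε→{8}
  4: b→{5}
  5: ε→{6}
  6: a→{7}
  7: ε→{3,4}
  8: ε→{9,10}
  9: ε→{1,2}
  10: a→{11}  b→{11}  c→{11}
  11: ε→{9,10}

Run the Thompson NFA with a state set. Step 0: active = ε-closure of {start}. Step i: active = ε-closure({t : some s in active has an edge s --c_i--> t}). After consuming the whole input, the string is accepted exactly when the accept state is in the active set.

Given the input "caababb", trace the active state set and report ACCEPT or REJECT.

Answer: ACCEPT

Trace:
initial (ε-close {0}): {0,1,2,3,4,8,9,10}
'c' @ 1: {1,2,3,4,8,9,10,11}  (accept∈set)
'a' @ 2: {1,2,3,4,8,9,10,11}  (accept∈set)
'a' @ 3: {1,2,3,4,8,9,10,11}  (accept∈set)
'b' @ 4: {1,2,3,4,5,6,8,9,10,11}  (accept∈set)
'a' @ 5: {1,2,3,4,7,8,9,10,11}  (accept∈set)
'b' @ 6: {1,2,3,4,5,6,8,9,10,11}  (accept∈set)
'b' @ 7: {1,2,3,4,5,6,8,9,10,11}  (accept∈set)
final: {1,2,3,4,5,6,8,9,10,11}; accept 1 in set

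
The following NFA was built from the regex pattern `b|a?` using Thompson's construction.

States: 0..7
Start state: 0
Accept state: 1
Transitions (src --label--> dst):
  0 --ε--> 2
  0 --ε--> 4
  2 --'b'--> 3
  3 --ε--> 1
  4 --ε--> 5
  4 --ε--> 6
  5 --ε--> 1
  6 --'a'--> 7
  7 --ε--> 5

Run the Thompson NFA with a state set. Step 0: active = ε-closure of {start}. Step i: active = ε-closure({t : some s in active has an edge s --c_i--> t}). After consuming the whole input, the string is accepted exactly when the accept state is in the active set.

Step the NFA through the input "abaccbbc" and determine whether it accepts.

start: ε-closure({0}) = {0,1,2,4,5,6}
'a' @ 1: {1,5,7}  ✓accept
'b' @ 2: {}  — dead — no transitions
rest 'accbbc' ignored (set empty)
final: {}; accept 1 not in set

Answer: REJECT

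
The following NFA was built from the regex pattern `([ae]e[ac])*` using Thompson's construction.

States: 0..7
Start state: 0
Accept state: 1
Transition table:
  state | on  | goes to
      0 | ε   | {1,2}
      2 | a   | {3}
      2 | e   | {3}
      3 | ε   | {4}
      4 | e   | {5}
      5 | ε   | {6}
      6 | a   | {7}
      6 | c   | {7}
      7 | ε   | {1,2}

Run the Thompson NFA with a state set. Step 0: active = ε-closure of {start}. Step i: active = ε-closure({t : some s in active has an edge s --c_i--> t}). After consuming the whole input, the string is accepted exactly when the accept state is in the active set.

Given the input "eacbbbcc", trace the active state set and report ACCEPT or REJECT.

S₀ = ε-closure({0}) = {0,1,2}
'e' @ 1: {3,4}
'a' @ 2: {}  — no active states
rest 'cbbbcc' ignored (set empty)
end set {} — state 1 not in

Answer: REJECT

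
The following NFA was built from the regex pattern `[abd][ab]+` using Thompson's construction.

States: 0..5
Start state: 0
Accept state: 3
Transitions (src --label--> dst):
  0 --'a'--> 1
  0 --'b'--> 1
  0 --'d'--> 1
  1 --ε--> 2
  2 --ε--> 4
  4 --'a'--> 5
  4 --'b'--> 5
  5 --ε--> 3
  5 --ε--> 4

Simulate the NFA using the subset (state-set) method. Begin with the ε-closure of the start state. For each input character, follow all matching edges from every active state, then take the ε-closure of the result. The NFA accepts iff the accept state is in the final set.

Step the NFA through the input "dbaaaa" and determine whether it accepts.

initial (ε-close {0}): {0}
'd' @ 1: {1,2,4}
'b' @ 2: {3,4,5}  [accepting]
'a' @ 3: {3,4,5}  [accepting]
'a' @ 4: {3,4,5}  [accepting]
'a' @ 5: {3,4,5}  [accepting]
'a' @ 6: {3,4,5}  [accepting]
final: {3,4,5}; accept 3 in set

Answer: ACCEPT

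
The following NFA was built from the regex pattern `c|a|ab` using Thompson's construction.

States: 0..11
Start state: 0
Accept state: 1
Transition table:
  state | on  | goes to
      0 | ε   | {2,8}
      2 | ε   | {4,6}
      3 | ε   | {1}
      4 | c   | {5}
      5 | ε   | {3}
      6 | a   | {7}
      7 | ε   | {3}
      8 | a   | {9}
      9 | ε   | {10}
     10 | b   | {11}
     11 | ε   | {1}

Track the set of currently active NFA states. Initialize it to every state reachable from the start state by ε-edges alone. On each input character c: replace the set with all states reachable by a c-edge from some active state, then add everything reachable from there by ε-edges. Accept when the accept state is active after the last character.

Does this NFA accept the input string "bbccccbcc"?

initial (ε-close {0}): {0,2,4,6,8}
'b' @ 1: {}  — state set empty
rest 'bccccbcc' ignored (set empty)
end set {} — state 1 not in

Answer: REJECT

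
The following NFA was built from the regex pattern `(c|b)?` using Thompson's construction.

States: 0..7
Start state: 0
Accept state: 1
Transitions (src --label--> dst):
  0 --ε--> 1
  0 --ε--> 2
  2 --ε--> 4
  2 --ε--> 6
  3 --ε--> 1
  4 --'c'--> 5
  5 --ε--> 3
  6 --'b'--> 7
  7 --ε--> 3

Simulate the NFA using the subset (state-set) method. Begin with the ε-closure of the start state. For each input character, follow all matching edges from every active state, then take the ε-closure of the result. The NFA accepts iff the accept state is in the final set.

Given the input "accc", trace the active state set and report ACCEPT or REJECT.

Answer: REJECT

Steps:
S₀ = ε-closure({0}) = {0,1,2,4,6}
'a' @ 1: {}  — no active states
rest 'ccc' ignored (set empty)
final: {}; accept 1 not in set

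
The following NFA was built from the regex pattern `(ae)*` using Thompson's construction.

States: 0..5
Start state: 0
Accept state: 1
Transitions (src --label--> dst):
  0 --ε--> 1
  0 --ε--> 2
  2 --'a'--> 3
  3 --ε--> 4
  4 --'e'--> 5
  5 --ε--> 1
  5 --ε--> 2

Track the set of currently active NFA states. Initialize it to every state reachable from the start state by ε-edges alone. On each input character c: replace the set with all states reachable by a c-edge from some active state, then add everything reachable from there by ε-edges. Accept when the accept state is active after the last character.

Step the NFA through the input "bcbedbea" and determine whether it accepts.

initial (ε-close {0}): {0,1,2}
'b' @ 1: {}  — no active states
rest 'cbedbea' ignored (set empty)
end set {} — state 1 not in

Answer: REJECT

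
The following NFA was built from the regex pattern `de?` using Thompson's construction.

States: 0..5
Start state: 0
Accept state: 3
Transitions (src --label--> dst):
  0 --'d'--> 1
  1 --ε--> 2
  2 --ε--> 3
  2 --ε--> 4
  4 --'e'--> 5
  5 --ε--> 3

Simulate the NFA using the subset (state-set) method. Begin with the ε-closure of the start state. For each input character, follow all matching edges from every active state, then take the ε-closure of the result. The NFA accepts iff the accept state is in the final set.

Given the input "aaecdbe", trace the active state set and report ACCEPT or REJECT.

Answer: REJECT

Trace:
initial (ε-close {0}): {0}
'a' @ 1: {}  — no active states
rest 'aecdbe' ignored (set empty)
end set {} — state 3 not in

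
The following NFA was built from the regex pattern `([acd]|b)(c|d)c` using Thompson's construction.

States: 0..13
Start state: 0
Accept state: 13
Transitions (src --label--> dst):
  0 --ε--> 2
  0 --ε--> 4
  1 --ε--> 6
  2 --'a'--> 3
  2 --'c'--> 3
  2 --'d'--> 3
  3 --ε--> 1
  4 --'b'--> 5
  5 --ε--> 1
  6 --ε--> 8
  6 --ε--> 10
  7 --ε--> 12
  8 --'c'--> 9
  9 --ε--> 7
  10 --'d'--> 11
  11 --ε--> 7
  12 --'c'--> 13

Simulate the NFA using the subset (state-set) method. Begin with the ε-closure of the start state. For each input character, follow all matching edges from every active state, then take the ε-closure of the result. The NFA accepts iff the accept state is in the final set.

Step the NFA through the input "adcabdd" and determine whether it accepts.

initial (ε-close {0}): {0,2,4}
'a' @ 1: {1,3,6,8,10}
'd' @ 2: {7,11,12}
'c' @ 3: {13}  ✓accept
'a' @ 4: {}  — dead — no transitions
rest 'bdd' ignored (set empty)
final: {}; accept 13 not in set

Answer: REJECT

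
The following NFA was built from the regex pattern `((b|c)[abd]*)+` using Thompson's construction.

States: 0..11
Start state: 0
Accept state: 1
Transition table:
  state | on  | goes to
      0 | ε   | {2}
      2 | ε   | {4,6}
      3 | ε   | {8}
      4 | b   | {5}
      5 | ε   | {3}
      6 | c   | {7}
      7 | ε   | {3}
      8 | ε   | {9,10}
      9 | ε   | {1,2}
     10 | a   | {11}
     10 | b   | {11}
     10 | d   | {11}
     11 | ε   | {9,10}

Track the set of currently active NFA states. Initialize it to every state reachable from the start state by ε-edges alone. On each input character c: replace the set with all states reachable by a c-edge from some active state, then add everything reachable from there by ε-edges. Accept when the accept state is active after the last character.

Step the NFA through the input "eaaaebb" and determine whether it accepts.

Answer: REJECT

Steps:
initial (ε-close {0}): {0,2,4,6}
'e' @ 1: {}  — dead — no transitions
rest 'aaaebb' ignored (set empty)
end set {} — state 1 not in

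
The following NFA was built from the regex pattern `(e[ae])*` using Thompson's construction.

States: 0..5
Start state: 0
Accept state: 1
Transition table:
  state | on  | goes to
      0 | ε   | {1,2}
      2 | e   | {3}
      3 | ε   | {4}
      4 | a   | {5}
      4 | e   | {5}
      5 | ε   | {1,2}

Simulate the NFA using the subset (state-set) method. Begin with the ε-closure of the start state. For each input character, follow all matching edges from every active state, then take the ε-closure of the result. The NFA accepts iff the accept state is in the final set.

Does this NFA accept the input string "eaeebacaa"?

Answer: REJECT

Steps:
initial (ε-close {0}): {0,1,2}
'e' @ 1: {3,4}
'a' @ 2: {1,2,5}  ✓accept
'e' @ 3: {3,4}
'e' @ 4: {1,2,5}  ✓accept
'b' @ 5: {}  — no active states
rest 'acaa' ignored (set empty)
final: {}; accept 1 not in set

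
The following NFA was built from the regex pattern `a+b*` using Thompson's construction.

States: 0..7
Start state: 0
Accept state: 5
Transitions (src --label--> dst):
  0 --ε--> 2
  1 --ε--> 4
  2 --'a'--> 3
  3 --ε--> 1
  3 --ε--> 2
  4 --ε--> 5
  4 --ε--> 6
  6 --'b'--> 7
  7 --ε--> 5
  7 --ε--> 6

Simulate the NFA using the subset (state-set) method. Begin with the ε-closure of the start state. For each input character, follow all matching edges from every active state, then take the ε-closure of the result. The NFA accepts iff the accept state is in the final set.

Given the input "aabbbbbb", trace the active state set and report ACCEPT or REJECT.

Answer: ACCEPT

Derivation:
S₀ = ε-closure({0}) = {0,2}
'a' @ 1: {1,2,3,4,5,6}  [accepting]
'a' @ 2: {1,2,3,4,5,6}  [accepting]
'b' @ 3: {5,6,7}  [accepting]
'b' @ 4: {5,6,7}  [accepting]
'b' @ 5: {5,6,7}  [accepting]
'b' @ 6: {5,6,7}  [accepting]
'b' @ 7: {5,6,7}  [accepting]
'b' @ 8: {5,6,7}  [accepting]
final: {5,6,7}; accept 5 in set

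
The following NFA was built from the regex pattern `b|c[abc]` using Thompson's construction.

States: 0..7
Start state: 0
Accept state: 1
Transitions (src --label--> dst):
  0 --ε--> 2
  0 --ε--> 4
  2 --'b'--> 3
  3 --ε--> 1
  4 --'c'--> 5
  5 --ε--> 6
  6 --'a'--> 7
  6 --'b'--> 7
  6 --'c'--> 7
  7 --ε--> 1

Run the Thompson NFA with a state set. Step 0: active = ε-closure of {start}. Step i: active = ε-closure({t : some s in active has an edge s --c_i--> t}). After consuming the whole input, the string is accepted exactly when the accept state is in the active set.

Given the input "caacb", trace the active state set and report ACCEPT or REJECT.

S₀ = ε-closure({0}) = {0,2,4}
'c' @ 1: {5,6}
'a' @ 2: {1,7}  ✓accept
'a' @ 3: {}  — no active states
rest 'cb' ignored (set empty)
after full input: {}  (accept=1 not in)

Answer: REJECT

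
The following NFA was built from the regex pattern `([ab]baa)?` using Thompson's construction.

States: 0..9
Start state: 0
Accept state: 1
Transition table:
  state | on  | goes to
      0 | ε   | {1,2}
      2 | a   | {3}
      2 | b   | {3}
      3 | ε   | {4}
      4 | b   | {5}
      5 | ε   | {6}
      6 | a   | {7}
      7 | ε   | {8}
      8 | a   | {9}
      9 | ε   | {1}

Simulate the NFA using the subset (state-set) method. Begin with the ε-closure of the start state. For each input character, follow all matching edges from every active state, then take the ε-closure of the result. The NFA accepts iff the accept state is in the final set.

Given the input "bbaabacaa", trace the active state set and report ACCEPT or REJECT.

Answer: REJECT

Steps:
initial (ε-close {0}): {0,1,2}
'b' @ 1: {3,4}
'b' @ 2: {5,6}
'a' @ 3: {7,8}
'a' @ 4: {1,9}  ✓accept
'b' @ 5: {}  — state set empty
rest 'acaa' ignored (set empty)
end set {} — state 1 not in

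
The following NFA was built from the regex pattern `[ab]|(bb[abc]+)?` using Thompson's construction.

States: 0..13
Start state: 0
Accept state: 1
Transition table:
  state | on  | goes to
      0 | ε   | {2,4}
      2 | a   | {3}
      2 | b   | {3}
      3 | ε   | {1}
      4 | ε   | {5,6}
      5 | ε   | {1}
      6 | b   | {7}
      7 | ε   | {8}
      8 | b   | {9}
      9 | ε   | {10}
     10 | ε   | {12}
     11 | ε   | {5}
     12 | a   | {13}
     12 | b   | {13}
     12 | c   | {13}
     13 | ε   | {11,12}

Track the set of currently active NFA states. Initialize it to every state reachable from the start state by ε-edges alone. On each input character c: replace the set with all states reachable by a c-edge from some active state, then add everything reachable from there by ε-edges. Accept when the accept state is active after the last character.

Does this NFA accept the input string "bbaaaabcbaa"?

initial (ε-close {0}): {0,1,2,4,5,6}
'b' @ 1: {1,3,7,8}  ✓accept
'b' @ 2: {9,10,12}
'a' @ 3: {1,5,11,12,13}  ✓accept
'a' @ 4: {1,5,11,12,13}  ✓accept
'a' @ 5: {1,5,11,12,13}  ✓accept
'a' @ 6: {1,5,11,12,13}  ✓accept
'b' @ 7: {1,5,11,12,13}  ✓accept
'c' @ 8: {1,5,11,12,13}  ✓accept
'b' @ 9: {1,5,11,12,13}  ✓accept
'a' @ 10: {1,5,11,12,13}  ✓accept
'a' @ 11: {1,5,11,12,13}  ✓accept
after full input: {1,5,11,12,13}  (accept=1 in)

Answer: ACCEPT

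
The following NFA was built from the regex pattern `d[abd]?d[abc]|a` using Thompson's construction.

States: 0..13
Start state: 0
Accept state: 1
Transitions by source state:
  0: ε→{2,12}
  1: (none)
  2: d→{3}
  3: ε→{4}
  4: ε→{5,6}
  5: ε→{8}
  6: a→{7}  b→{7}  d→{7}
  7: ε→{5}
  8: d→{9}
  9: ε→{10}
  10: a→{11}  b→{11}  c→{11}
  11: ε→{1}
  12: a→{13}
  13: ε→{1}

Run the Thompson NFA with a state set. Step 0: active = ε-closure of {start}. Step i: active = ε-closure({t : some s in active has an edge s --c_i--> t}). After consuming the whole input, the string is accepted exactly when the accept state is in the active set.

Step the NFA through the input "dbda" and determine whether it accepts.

start: ε-closure({0}) = {0,2,12}
'd' @ 1: {3,4,5,6,8}
'b' @ 2: {5,7,8}
'd' @ 3: {9,10}
'a' @ 4: {1,11}  [accepting]
after full input: {1,11}  (accept=1 in)

Answer: ACCEPT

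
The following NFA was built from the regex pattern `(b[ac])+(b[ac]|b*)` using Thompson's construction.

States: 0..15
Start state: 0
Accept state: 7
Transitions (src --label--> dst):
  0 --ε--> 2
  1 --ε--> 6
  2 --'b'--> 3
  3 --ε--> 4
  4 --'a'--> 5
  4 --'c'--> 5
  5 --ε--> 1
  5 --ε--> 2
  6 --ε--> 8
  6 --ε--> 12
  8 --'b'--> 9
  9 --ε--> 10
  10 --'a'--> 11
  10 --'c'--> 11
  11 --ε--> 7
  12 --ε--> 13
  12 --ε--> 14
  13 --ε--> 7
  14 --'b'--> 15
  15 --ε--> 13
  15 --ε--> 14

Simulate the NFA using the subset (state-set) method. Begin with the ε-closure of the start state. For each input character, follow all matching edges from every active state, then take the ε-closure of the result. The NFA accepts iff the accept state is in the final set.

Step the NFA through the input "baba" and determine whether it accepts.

Answer: ACCEPT

Trace:
start: ε-closure({0}) = {0,2}
'b' @ 1: {3,4}
'a' @ 2: {1,2,5,6,7,8,12,13,14}  ✓accept
'b' @ 3: {3,4,7,9,10,13,14,15}  ✓accept
'a' @ 4: {1,2,5,6,7,8,11,12,13,14}  ✓accept
after full input: {1,2,5,6,7,8,11,12,13,14}  (accept=7 in)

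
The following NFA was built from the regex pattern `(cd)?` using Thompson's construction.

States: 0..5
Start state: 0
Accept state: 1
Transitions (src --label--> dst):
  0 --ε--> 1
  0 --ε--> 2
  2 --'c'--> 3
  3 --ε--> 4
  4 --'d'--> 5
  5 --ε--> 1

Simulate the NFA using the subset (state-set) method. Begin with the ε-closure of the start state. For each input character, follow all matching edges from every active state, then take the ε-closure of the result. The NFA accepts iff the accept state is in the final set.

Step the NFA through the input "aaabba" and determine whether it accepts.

Answer: REJECT

Trace:
initial (ε-close {0}): {0,1,2}
'a' @ 1: {}  — dead — no transitions
rest 'aabba' ignored (set empty)
end set {} — state 1 not in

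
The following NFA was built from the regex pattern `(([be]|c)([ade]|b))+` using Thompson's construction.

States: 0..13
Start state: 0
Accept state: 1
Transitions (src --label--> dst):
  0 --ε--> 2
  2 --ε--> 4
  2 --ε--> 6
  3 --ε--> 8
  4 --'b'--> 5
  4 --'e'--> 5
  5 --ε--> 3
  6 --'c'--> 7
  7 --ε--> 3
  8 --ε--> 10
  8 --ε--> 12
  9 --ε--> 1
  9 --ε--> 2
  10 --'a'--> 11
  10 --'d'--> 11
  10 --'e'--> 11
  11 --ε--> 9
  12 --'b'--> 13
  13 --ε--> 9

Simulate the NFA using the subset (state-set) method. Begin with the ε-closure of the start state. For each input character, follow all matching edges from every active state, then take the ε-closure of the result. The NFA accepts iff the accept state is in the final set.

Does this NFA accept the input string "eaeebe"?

S₀ = ε-closure({0}) = {0,2,4,6}
'e' @ 1: {3,5,8,10,12}
'a' @ 2: {1,2,4,6,9,11}  (accept∈set)
'e' @ 3: {3,5,8,10,12}
'e' @ 4: {1,2,4,6,9,11}  (accept∈set)
'b' @ 5: {3,5,8,10,12}
'e' @ 6: {1,2,4,6,9,11}  (accept∈set)
final: {1,2,4,6,9,11}; accept 1 in set

Answer: ACCEPT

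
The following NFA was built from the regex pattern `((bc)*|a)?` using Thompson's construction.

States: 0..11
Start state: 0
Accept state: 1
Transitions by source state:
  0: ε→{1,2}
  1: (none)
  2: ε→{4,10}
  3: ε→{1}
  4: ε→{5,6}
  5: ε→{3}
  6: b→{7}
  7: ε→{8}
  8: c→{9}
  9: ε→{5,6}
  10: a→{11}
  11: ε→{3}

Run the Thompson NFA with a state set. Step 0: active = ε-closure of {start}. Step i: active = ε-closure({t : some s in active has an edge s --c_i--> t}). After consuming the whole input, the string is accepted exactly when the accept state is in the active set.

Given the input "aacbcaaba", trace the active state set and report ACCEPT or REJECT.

initial (ε-close {0}): {0,1,2,3,4,5,6,10}
'a' @ 1: {1,3,11}  (accept∈set)
'a' @ 2: {}  — no active states
rest 'cbcaaba' ignored (set empty)
after full input: {}  (accept=1 not in)

Answer: REJECT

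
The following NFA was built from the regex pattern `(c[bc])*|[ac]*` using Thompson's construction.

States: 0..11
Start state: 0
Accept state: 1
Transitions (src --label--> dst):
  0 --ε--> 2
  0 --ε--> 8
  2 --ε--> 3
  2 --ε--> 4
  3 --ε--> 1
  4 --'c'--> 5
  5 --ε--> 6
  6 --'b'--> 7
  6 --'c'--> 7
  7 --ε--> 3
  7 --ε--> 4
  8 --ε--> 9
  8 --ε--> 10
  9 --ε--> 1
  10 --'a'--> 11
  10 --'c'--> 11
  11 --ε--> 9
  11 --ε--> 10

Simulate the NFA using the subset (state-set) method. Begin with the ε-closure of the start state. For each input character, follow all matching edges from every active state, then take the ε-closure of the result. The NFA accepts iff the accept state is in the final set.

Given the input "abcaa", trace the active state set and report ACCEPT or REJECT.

S₀ = ε-closure({0}) = {0,1,2,3,4,8,9,10}
'a' @ 1: {1,9,10,11}  [accepting]
'b' @ 2: {}  — dead — no transitions
rest 'caa' ignored (set empty)
end set {} — state 1 not in

Answer: REJECT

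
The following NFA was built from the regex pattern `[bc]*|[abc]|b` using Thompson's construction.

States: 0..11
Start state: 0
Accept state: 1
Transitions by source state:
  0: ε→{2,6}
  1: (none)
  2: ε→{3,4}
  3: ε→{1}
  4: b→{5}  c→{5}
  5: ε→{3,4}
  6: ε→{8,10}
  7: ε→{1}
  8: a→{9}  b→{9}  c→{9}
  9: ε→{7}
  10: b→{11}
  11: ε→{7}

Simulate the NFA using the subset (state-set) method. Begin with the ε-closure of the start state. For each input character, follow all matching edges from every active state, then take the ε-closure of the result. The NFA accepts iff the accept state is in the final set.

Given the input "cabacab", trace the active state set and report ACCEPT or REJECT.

initial (ε-close {0}): {0,1,2,3,4,6,8,10}
'c' @ 1: {1,3,4,5,7,9}  ✓accept
'a' @ 2: {}  — no active states
rest 'bacab' ignored (set empty)
end set {} — state 1 not in

Answer: REJECT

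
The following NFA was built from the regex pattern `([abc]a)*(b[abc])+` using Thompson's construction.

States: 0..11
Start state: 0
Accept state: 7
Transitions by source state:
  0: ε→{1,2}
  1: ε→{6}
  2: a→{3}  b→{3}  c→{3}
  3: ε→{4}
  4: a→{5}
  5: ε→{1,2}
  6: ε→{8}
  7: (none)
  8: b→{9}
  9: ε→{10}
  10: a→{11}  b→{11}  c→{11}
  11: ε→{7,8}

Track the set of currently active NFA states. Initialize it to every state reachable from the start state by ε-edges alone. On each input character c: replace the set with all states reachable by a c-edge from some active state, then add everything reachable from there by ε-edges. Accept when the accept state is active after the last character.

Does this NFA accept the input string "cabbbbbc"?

Answer: ACCEPT

Steps:
S₀ = ε-closure({0}) = {0,1,2,6,8}
'c' @ 1: {3,4}
'a' @ 2: {1,2,5,6,8}
'b' @ 3: {3,4,9,10}
'b' @ 4: {7,8,11}  [accepting]
'b' @ 5: {9,10}
'b' @ 6: {7,8,11}  [accepting]
'b' @ 7: {9,10}
'c' @ 8: {7,8,11}  [accepting]
after full input: {7,8,11}  (accept=7 in)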